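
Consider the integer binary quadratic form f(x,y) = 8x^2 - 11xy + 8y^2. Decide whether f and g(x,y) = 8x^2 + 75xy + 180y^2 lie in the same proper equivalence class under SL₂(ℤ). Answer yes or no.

D₁ = -135, D₂ = -135
f: translate: b→5 (≡-11 mod 16), so (8,-11,8)→(8,5,5)
f: flip: (8,5,5)→(5,-5,8)
f: translate: b→5 (≡-5 mod 10), so (5,-5,8)→(5,5,8)
f: reduced (well bottom): (5,5,8) with a≤c, −a<b≤a
g: translate: b→-5 (≡75 mod 16), so (8,75,180)→(8,-5,5)
g: flip: (8,-5,5)→(5,5,8)
g: reduced (well bottom): (5,5,8) with a≤c, −a<b≤a
reduced forms (5, 5, 8) vs (5, 5, 8) ⇒ equivalent

yes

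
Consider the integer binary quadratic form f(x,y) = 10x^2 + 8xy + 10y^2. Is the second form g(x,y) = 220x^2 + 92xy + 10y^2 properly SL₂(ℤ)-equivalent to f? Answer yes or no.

D₁ = -336, D₂ = -336
f: reduced (well bottom): (10,8,10) with a≤c, −a<b≤a
g: flip: (220,92,10)→(10,-92,220)
g: translate: b→8 (≡-92 mod 20), so (10,-92,220)→(10,8,10)
g: reduced (well bottom): (10,8,10) with a≤c, −a<b≤a
reduced forms (10, 8, 10) vs (10, 8, 10) ⇒ equivalent

yes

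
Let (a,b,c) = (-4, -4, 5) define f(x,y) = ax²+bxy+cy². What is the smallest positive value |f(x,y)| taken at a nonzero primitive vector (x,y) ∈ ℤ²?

descent: ρ → (5,4,-4)  [lands on river]
river: ρ → (-4,4,5)
river: ρ → (5,6,-3)
river: ρ → (-3,6,5)
closes: descent 1, river 4
min |a| on river = 3

3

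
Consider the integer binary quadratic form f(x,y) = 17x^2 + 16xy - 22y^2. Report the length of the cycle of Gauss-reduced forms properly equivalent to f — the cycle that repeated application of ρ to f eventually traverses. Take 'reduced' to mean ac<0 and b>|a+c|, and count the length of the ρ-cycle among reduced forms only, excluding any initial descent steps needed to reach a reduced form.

D = 1752, ⌊√D⌋ = 41
river: ρ → (-22,28,11)
river: ρ → (11,38,-7)
river: ρ → (-7,32,26)
river: ρ → (26,20,-13)
river: ρ → (-13,32,14)
river: ρ → (14,24,-21)
river: ρ → (-21,18,17)
river: ρ → (17,16,-22)
ρ-cycle length = 8 (tail of 0 descent steps not counted)

8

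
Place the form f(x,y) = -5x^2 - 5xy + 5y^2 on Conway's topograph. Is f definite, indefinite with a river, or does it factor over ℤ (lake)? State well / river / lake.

D = b²−4ac = (-5)² − 4·(-5)·5 = 125
D > 0 non-square ⇒ indefinite ⇒ periodic river

river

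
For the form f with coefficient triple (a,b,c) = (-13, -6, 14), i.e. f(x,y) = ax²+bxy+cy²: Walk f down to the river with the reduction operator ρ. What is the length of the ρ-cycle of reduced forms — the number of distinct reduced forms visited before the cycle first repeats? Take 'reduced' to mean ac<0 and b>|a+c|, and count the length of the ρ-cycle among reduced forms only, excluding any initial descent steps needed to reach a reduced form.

D = 764, ⌊√D⌋ = 27
descent: ρ → (14,6,-13)  [lands on river]
river: ρ → (-13,20,7)
river: ρ → (7,22,-10)
river: ρ → (-10,18,11)
river: ρ → (11,26,-2)
river: ρ → (-2,26,11)
river: ρ → (11,18,-10)
river: ρ → (-10,22,7)
river: ρ → (7,20,-13)
river: ρ → (-13,6,14)
river: ρ → (14,22,-5)
river: ρ → (-5,18,22)
river: ρ → (22,26,-1)
river: ρ → (-1,26,22)
river: ρ → (22,18,-5)
river: ρ → (-5,22,14)
ρ-cycle length = 16 (tail of 1 descent step not counted)

16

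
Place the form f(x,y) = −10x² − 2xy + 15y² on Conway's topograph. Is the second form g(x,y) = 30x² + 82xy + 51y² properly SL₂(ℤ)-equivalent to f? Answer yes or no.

D₁ = 604, D₂ = 604
river cycle of f (length 20): (-10, 18, 7), (7, 24, -1), (-1, 24, 7), (7, 18, -10), (-10, 22, 3), (3, 20, -17), (-17, 14, 6), (6, 22, -5), (-5, 18, 14), (14, 10, -9), … (10 more)
river cycle of g (length 20): (-1, 24, 7), (7, 18, -10), (-10, 22, 3), (3, 20, -17), (-17, 14, 6), (6, 22, -5), (-5, 18, 14), (14, 10, -9), (-9, 8, 15), (15, 22, -2), … (10 more)
cycles coincide ⇒ equivalent

yes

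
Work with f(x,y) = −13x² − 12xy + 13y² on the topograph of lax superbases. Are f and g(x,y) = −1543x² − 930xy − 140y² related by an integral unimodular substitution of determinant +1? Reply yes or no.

D₁ = 820, D₂ = 820
river cycle of f (length 12): (13, 12, -13), (-13, 14, 12), (12, 10, -15), (-15, 20, 7), (7, 22, -12), (-12, 26, 3), (3, 28, -3), (-3, 26, 12), (12, 22, -7), (-7, 20, 15), … (2 more)
river cycle of g (length 12): (-13, 14, 12), (12, 10, -15), (-15, 20, 7), (7, 22, -12), (-12, 26, 3), (3, 28, -3), (-3, 26, 12), (12, 22, -7), (-7, 20, 15), (15, 10, -12), … (2 more)
cycles coincide ⇒ equivalent

yes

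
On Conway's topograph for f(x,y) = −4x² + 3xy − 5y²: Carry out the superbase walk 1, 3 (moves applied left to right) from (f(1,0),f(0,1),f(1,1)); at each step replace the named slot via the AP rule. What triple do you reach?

start (-4,-5,-6) = (f(1,0),f(0,1),f(1,1))
replace slot 1: 2·((-5)+(-6)) − (-4) = -18 → (-18,-5,-6)
replace slot 3: 2·((-18)+(-5)) − (-6) = -40 → (-18,-5,-40)

-18,-5,-40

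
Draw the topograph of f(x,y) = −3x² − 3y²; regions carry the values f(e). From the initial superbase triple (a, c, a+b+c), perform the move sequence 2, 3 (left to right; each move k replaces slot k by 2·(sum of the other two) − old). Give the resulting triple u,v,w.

start (-3,-3,-6) = (f(1,0),f(0,1),f(1,1))
replace slot 2: 2·((-3)+(-6)) − (-3) = -15 → (-3,-15,-6)
replace slot 3: 2·((-3)+(-15)) − (-6) = -30 → (-3,-15,-30)

-3,-15,-30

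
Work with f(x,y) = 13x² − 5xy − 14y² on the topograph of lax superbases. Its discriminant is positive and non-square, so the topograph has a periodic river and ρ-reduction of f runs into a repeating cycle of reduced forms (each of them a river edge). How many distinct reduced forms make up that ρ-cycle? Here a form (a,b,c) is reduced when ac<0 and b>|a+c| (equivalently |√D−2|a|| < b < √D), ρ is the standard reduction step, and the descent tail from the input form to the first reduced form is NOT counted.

D = 753, ⌊√D⌋ = 27
descent: ρ → (-14,5,13)  [lands on river]
river: ρ → (13,21,-6)
river: ρ → (-6,27,1)
river: ρ → (1,27,-6)
river: ρ → (-6,21,13)
river: ρ → (13,5,-14)
river: ρ → (-14,23,4)
river: ρ → (4,25,-8)
river: ρ → (-8,23,7)
river: ρ → (7,19,-14)
river: ρ → (-14,9,12)
river: ρ → (12,15,-11)
river: ρ → (-11,7,16)
river: ρ → (16,25,-2)
river: ρ → (-2,27,3)
river: ρ → (3,27,-2)
river: ρ → (-2,25,16)
river: ρ → (16,7,-11)
river: ρ → (-11,15,12)
river: ρ → (12,9,-14)
river: ρ → (-14,19,7)
river: ρ → (7,23,-8)
river: ρ → (-8,25,4)
river: ρ → (4,23,-14)
ρ-cycle length = 24 (tail of 1 descent step not counted)

24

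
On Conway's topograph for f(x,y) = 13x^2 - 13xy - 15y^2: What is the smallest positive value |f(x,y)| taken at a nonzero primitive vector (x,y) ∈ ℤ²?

descent: ρ → (-15,13,13)  [lands on river]
river: ρ → (13,13,-15)
river: ρ → (-15,17,11)
river: ρ → (11,27,-5)
river: ρ → (-5,23,21)
river: ρ → (21,19,-7)
river: ρ → (-7,23,15)
river: ρ → (15,7,-15)
river: ρ → (-15,23,7)
river: ρ → (7,19,-21)
river: ρ → (-21,23,5)
river: ρ → (5,27,-11)
river: ρ → (-11,17,15)
river: ρ → (15,13,-13)
river: ρ → (-13,13,15)
river: ρ → (15,17,-11)
river: ρ → (-11,27,5)
river: ρ → (5,23,-21)
river: ρ → (-21,19,7)
river: ρ → (7,23,-15)
river: ρ → (-15,7,15)
river: ρ → (15,23,-7)
river: ρ → (-7,19,21)
river: ρ → (21,23,-5)
river: ρ → (-5,27,11)
river: ρ → (11,17,-15)
closes: descent 1, river 26
min |a| on river = 5

5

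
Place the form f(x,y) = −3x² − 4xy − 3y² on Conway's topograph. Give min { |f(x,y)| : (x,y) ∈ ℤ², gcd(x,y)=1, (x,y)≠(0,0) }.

translate: b→-2 (≡4 mod 6), so (3,4,3)→(3,-2,2)
flip: (3,-2,2)→(2,2,3)
reduced (well bottom): (2,2,3) with a≤c, −a<b≤a
well minimum |f| = |-2| = 2 (negative-definite)

2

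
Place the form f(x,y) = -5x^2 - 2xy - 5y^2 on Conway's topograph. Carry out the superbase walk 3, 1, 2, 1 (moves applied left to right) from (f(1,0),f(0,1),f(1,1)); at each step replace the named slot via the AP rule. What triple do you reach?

start (-5,-5,-12) = (f(1,0),f(0,1),f(1,1))
replace slot 3: 2·((-5)+(-5)) − (-12) = -8 → (-5,-5,-8)
replace slot 1: 2·((-5)+(-8)) − (-5) = -21 → (-21,-5,-8)
replace slot 2: 2·((-21)+(-8)) − (-5) = -53 → (-21,-53,-8)
replace slot 1: 2·((-53)+(-8)) − (-21) = -101 → (-101,-53,-8)

-101,-53,-8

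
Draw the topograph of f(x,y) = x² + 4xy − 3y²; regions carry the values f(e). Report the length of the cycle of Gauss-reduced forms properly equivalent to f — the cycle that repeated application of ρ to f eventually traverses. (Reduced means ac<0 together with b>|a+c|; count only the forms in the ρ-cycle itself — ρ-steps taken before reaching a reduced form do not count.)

D = 28, ⌊√D⌋ = 5
river: ρ → (-3,2,2)
river: ρ → (2,2,-3)
river: ρ → (-3,4,1)
river: ρ → (1,4,-3)
ρ-cycle length = 4 (tail of 0 descent steps not counted)

4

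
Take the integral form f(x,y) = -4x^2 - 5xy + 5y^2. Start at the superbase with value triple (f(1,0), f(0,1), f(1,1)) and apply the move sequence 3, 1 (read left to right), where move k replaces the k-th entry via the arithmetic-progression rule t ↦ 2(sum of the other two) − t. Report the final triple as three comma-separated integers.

start (-4,5,-4) = (f(1,0),f(0,1),f(1,1))
replace slot 3: 2·((-4)+5) − (-4) = 6 → (-4,5,6)
replace slot 1: 2·(5+6) − (-4) = 26 → (26,5,6)

26,5,6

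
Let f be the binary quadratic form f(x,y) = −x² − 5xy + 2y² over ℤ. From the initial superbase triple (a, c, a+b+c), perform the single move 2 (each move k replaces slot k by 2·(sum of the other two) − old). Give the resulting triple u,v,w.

start (-1,2,-4) = (f(1,0),f(0,1),f(1,1))
replace slot 2: 2·((-1)+(-4)) − 2 = -12 → (-1,-12,-4)

-1,-12,-4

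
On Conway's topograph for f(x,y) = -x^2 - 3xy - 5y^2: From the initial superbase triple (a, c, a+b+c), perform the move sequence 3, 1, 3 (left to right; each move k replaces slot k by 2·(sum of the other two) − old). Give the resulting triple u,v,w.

start (-1,-5,-9) = (f(1,0),f(0,1),f(1,1))
replace slot 3: 2·((-1)+(-5)) − (-9) = -3 → (-1,-5,-3)
replace slot 1: 2·((-5)+(-3)) − (-1) = -15 → (-15,-5,-3)
replace slot 3: 2·((-15)+(-5)) − (-3) = -37 → (-15,-5,-37)

-15,-5,-37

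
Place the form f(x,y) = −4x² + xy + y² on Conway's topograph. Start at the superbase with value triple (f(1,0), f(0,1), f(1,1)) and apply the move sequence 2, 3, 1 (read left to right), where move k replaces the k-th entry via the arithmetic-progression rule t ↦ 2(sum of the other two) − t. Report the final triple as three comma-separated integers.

start (-4,1,-2) = (f(1,0),f(0,1),f(1,1))
replace slot 2: 2·((-4)+(-2)) − 1 = -13 → (-4,-13,-2)
replace slot 3: 2·((-4)+(-13)) − (-2) = -32 → (-4,-13,-32)
replace slot 1: 2·((-13)+(-32)) − (-4) = -86 → (-86,-13,-32)

-86,-13,-32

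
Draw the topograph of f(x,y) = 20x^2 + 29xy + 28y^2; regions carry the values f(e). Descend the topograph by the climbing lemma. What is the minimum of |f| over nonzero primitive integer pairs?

translate: b→-11 (≡29 mod 40), so (20,29,28)→(20,-11,19)
flip: (20,-11,19)→(19,11,20)
reduced (well bottom): (19,11,20) with a≤c, −a<b≤a
well minimum = a = 19

19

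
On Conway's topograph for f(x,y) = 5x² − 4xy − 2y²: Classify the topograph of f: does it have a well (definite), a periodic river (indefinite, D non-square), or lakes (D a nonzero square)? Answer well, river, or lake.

D = b²−4ac = (-4)² − 4·5·(-2) = 56
D > 0 non-square ⇒ indefinite ⇒ periodic river

river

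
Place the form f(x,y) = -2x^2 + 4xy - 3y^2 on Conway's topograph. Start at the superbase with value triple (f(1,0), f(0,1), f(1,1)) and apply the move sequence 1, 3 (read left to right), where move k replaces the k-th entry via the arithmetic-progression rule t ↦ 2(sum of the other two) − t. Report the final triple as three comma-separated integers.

start (-2,-3,-1) = (f(1,0),f(0,1),f(1,1))
replace slot 1: 2·((-3)+(-1)) − (-2) = -6 → (-6,-3,-1)
replace slot 3: 2·((-6)+(-3)) − (-1) = -17 → (-6,-3,-17)

-6,-3,-17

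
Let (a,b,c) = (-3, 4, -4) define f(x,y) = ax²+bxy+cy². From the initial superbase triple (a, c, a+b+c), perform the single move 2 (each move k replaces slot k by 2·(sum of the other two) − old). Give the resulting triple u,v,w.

start (-3,-4,-3) = (f(1,0),f(0,1),f(1,1))
replace slot 2: 2·((-3)+(-3)) − (-4) = -8 → (-3,-8,-3)

-3,-8,-3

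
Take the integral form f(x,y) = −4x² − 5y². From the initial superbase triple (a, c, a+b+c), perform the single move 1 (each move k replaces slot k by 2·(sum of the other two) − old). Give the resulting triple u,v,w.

start (-4,-5,-9) = (f(1,0),f(0,1),f(1,1))
replace slot 1: 2·((-5)+(-9)) − (-4) = -24 → (-24,-5,-9)

-24,-5,-9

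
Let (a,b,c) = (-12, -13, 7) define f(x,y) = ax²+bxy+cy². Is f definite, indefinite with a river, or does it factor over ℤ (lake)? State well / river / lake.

D = b²−4ac = (-13)² − 4·(-12)·7 = 505
D > 0 non-square ⇒ indefinite ⇒ periodic river

river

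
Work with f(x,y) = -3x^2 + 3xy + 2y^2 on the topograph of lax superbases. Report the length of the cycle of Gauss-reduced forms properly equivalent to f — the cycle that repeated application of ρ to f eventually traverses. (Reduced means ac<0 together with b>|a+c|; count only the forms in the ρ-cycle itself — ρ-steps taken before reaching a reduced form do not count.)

D = 33, ⌊√D⌋ = 5
river: ρ → (2,5,-1)
river: ρ → (-1,5,2)
river: ρ → (2,3,-3)
river: ρ → (-3,3,2)
ρ-cycle length = 4 (tail of 0 descent steps not counted)

4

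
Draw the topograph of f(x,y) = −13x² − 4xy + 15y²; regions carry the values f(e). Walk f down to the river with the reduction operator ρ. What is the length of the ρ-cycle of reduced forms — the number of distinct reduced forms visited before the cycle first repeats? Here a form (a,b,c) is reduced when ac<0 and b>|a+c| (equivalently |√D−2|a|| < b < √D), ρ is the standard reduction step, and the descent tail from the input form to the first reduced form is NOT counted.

D = 796, ⌊√D⌋ = 28
descent: ρ → (15,4,-13)  [lands on river]
river: ρ → (-13,22,6)
river: ρ → (6,26,-5)
river: ρ → (-5,24,11)
river: ρ → (11,20,-9)
river: ρ → (-9,16,15)
river: ρ → (15,14,-10)
river: ρ → (-10,26,3)
river: ρ → (3,28,-1)
river: ρ → (-1,28,3)
river: ρ → (3,26,-10)
river: ρ → (-10,14,15)
river: ρ → (15,16,-9)
river: ρ → (-9,20,11)
river: ρ → (11,24,-5)
river: ρ → (-5,26,6)
river: ρ → (6,22,-13)
river: ρ → (-13,4,15)
river: ρ → (15,26,-2)
river: ρ → (-2,26,15)
ρ-cycle length = 20 (tail of 1 descent step not counted)

20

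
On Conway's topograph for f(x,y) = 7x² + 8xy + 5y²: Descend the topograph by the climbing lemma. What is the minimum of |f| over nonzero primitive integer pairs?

translate: b→-6 (≡8 mod 14), so (7,8,5)→(7,-6,4)
flip: (7,-6,4)→(4,6,7)
translate: b→-2 (≡6 mod 8), so (4,6,7)→(4,-2,5)
reduced (well bottom): (4,-2,5) with a≤c, −a<b≤a
well minimum = a = 4

4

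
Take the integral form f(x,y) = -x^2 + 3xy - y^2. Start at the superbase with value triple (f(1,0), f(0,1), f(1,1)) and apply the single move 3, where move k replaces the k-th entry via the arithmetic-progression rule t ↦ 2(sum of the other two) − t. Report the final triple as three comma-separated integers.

start (-1,-1,1) = (f(1,0),f(0,1),f(1,1))
replace slot 3: 2·((-1)+(-1)) − 1 = -5 → (-1,-1,-5)

-1,-1,-5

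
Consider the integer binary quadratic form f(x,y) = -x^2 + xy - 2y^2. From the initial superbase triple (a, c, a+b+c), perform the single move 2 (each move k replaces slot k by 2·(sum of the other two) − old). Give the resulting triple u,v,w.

start (-1,-2,-2) = (f(1,0),f(0,1),f(1,1))
replace slot 2: 2·((-1)+(-2)) − (-2) = -4 → (-1,-4,-2)

-1,-4,-2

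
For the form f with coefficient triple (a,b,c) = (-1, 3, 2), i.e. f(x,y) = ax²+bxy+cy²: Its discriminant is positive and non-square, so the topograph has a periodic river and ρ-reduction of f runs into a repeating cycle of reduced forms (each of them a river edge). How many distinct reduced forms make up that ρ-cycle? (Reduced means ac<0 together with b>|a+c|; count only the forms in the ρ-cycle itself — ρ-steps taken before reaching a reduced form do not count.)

D = 17, ⌊√D⌋ = 4
river: ρ → (2,1,-2)
river: ρ → (-2,3,1)
river: ρ → (1,3,-2)
river: ρ → (-2,1,2)
river: ρ → (2,3,-1)
river: ρ → (-1,3,2)
ρ-cycle length = 6 (tail of 0 descent steps not counted)

6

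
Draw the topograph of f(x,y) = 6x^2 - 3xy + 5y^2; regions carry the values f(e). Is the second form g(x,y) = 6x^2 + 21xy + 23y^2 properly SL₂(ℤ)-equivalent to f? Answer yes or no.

D₁ = -111, D₂ = -111
f: flip: (6,-3,5)→(5,3,6)
f: reduced (well bottom): (5,3,6) with a≤c, −a<b≤a
g: translate: b→-3 (≡21 mod 12), so (6,21,23)→(6,-3,5)
g: flip: (6,-3,5)→(5,3,6)
g: reduced (well bottom): (5,3,6) with a≤c, −a<b≤a
reduced forms (5, 3, 6) vs (5, 3, 6) ⇒ equivalent

yes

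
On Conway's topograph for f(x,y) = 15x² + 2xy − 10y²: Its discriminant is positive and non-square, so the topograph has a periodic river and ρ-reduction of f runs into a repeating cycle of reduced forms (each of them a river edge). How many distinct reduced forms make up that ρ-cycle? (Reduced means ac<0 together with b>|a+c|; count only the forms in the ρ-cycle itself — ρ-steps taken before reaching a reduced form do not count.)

D = 604, ⌊√D⌋ = 24
descent: ρ → (-10,18,7)  [lands on river]
river: ρ → (7,24,-1)
river: ρ → (-1,24,7)
river: ρ → (7,18,-10)
river: ρ → (-10,22,3)
river: ρ → (3,20,-17)
river: ρ → (-17,14,6)
river: ρ → (6,22,-5)
river: ρ → (-5,18,14)
river: ρ → (14,10,-9)
river: ρ → (-9,8,15)
river: ρ → (15,22,-2)
river: ρ → (-2,22,15)
river: ρ → (15,8,-9)
river: ρ → (-9,10,14)
river: ρ → (14,18,-5)
river: ρ → (-5,22,6)
river: ρ → (6,14,-17)
river: ρ → (-17,20,3)
river: ρ → (3,22,-10)
ρ-cycle length = 20 (tail of 1 descent step not counted)

20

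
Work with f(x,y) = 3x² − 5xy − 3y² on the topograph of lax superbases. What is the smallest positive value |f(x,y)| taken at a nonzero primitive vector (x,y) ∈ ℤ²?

descent: ρ → (-3,5,3)  [lands on river]
river: ρ → (3,7,-1)
river: ρ → (-1,7,3)
river: ρ → (3,5,-3)
river: ρ → (-3,7,1)
river: ρ → (1,7,-3)
closes: descent 1, river 6
min |a| on river = 1

1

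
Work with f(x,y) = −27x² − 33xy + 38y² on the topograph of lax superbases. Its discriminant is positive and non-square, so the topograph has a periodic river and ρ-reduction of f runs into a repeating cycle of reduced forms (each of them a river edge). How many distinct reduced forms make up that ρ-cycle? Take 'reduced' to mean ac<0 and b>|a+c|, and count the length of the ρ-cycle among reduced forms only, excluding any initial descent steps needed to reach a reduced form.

D = 5193, ⌊√D⌋ = 72
descent: ρ → (38,33,-27)  [lands on river]
river: ρ → (-27,21,44)
river: ρ → (44,67,-4)
river: ρ → (-4,69,27)
river: ρ → (27,39,-34)
river: ρ → (-34,29,32)
river: ρ → (32,35,-31)
river: ρ → (-31,27,36)
river: ρ → (36,45,-22)
river: ρ → (-22,43,38)
ρ-cycle length = 10 (tail of 1 descent step not counted)

10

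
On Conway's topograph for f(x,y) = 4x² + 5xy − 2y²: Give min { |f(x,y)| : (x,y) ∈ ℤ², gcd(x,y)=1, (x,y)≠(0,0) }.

river: ρ → (-2,7,1)
river: ρ → (1,7,-2)
river: ρ → (-2,5,4)
river: ρ → (4,3,-3)
river: ρ → (-3,3,4)
river: ρ → (4,5,-2)
closes: descent 0, river 6
min |a| on river = 1

1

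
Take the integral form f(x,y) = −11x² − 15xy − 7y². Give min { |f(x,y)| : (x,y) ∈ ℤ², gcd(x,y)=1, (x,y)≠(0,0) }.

translate: b→-7 (≡15 mod 22), so (11,15,7)→(11,-7,3)
flip: (11,-7,3)→(3,7,11)
translate: b→1 (≡7 mod 6), so (3,7,11)→(3,1,7)
reduced (well bottom): (3,1,7) with a≤c, −a<b≤a
well minimum |f| = |-3| = 3 (negative-definite)

3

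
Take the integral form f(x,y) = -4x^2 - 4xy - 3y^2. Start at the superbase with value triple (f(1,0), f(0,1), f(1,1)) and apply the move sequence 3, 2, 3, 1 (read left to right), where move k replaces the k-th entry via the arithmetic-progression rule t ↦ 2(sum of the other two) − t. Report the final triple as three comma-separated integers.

start (-4,-3,-11) = (f(1,0),f(0,1),f(1,1))
replace slot 3: 2·((-4)+(-3)) − (-11) = -3 → (-4,-3,-3)
replace slot 2: 2·((-4)+(-3)) − (-3) = -11 → (-4,-11,-3)
replace slot 3: 2·((-4)+(-11)) − (-3) = -27 → (-4,-11,-27)
replace slot 1: 2·((-11)+(-27)) − (-4) = -72 → (-72,-11,-27)

-72,-11,-27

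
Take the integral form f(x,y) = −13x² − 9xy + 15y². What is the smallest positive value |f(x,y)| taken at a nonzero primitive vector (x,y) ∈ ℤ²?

descent: ρ → (15,9,-13)  [lands on river]
river: ρ → (-13,17,11)
river: ρ → (11,27,-3)
river: ρ → (-3,27,11)
river: ρ → (11,17,-13)
river: ρ → (-13,9,15)
river: ρ → (15,21,-7)
river: ρ → (-7,21,15)
closes: descent 1, river 8
min |a| on river = 3

3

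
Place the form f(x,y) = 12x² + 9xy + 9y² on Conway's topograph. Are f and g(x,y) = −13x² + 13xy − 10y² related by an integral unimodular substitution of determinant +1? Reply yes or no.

D₁ = -351, D₂ = -351
f: flip: (12,9,9)→(9,-9,12)
f: translate: b→9 (≡-9 mod 18), so (9,-9,12)→(9,9,12)
f: reduced (well bottom): (9,9,12) with a≤c, −a<b≤a
g is negative-definite; reduce −g:
−g: translate: b→13 (≡-13 mod 26), so (13,-13,10)→(13,13,10)
−g: flip: (13,13,10)→(10,-13,13)
−g: translate: b→7 (≡-13 mod 20), so (10,-13,13)→(10,7,10)
−g: reduced (well bottom): (10,7,10) with a≤c, −a<b≤a
flip sign back: reduced form of g is (-10,-7,-10)
reduced forms (9, 9, 12) vs (-10, -7, -10) ⇒ inequivalent

no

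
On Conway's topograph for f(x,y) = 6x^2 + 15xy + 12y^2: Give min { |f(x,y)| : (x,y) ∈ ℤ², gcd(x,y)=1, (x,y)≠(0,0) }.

translate: b→3 (≡15 mod 12), so (6,15,12)→(6,3,3)
flip: (6,3,3)→(3,-3,6)
translate: b→3 (≡-3 mod 6), so (3,-3,6)→(3,3,6)
reduced (well bottom): (3,3,6) with a≤c, −a<b≤a
well minimum = a = 3

3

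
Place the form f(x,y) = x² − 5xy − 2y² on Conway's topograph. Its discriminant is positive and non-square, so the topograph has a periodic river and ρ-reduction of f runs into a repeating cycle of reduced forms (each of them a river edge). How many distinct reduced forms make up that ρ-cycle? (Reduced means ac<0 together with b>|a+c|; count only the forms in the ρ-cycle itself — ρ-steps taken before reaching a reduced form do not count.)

D = 33, ⌊√D⌋ = 5
descent: ρ → (-2,5,1)  [lands on river]
river: ρ → (1,5,-2)
river: ρ → (-2,3,3)
river: ρ → (3,3,-2)
ρ-cycle length = 4 (tail of 1 descent step not counted)

4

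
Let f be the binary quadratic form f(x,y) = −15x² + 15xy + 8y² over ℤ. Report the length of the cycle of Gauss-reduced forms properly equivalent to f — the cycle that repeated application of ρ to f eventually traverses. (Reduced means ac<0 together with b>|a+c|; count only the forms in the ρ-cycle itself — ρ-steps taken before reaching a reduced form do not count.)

D = 705, ⌊√D⌋ = 26
river: ρ → (8,17,-13)
river: ρ → (-13,9,12)
river: ρ → (12,15,-10)
river: ρ → (-10,25,2)
river: ρ → (2,23,-22)
river: ρ → (-22,21,3)
river: ρ → (3,21,-22)
river: ρ → (-22,23,2)
river: ρ → (2,25,-10)
river: ρ → (-10,15,12)
river: ρ → (12,9,-13)
river: ρ → (-13,17,8)
river: ρ → (8,15,-15)
river: ρ → (-15,15,8)
ρ-cycle length = 14 (tail of 0 descent steps not counted)

14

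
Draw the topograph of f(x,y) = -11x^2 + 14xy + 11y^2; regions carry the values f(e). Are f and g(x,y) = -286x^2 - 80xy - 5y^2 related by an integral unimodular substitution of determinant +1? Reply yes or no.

D₁ = 680, D₂ = 680
river cycle of f (length 10): (11, 8, -14), (-14, 20, 5), (5, 20, -14), (-14, 8, 11), (11, 14, -11), (-11, 8, 14), (14, 20, -5), (-5, 20, 14), (14, 8, -11), (-11, 14, 11)
river cycle of g (length 10): (-5, 20, 14), (14, 8, -11), (-11, 14, 11), (11, 8, -14), (-14, 20, 5), (5, 20, -14), (-14, 8, 11), (11, 14, -11), (-11, 8, 14), (14, 20, -5)
cycles coincide ⇒ equivalent

yes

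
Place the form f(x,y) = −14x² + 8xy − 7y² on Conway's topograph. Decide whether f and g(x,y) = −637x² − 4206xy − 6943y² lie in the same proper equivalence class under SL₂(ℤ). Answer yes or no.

D₁ = -328, D₂ = -328
f is negative-definite; reduce −f:
−f: flip: (14,-8,7)→(7,8,14)
−f: translate: b→-6 (≡8 mod 14), so (7,8,14)→(7,-6,13)
−f: reduced (well bottom): (7,-6,13) with a≤c, −a<b≤a
flip sign back: reduced form of f is (-7,6,-13)
g is negative-definite; reduce −g:
−g: translate: b→384 (≡4206 mod 1274), so (637,4206,6943)→(637,384,58)
−g: flip: (637,384,58)→(58,-384,637)
−g: translate: b→-36 (≡-384 mod 116), so (58,-384,637)→(58,-36,7)
−g: flip: (58,-36,7)→(7,36,58)
−g: translate: b→-6 (≡36 mod 14), so (7,36,58)→(7,-6,13)
−g: reduced (well bottom): (7,-6,13) with a≤c, −a<b≤a
flip sign back: reduced form of g is (-7,6,-13)
reduced forms (-7, 6, -13) vs (-7, 6, -13) ⇒ equivalent

yes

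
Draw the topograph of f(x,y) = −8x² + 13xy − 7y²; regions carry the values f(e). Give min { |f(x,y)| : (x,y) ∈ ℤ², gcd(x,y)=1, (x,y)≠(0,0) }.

translate: b→3 (≡-13 mod 16), so (8,-13,7)→(8,3,2)
flip: (8,3,2)→(2,-3,8)
translate: b→1 (≡-3 mod 4), so (2,-3,8)→(2,1,7)
reduced (well bottom): (2,1,7) with a≤c, −a<b≤a
well minimum |f| = |-2| = 2 (negative-definite)

2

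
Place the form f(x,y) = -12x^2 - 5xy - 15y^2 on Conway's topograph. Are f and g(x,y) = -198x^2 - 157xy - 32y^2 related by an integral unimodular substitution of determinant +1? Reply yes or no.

D₁ = -695, D₂ = -695
f is negative-definite; reduce −f:
−f: reduced (well bottom): (12,5,15) with a≤c, −a<b≤a
flip sign back: reduced form of f is (-12,-5,-15)
g is negative-definite; reduce −g:
−g: flip: (198,157,32)→(32,-157,198)
−g: translate: b→-29 (≡-157 mod 64), so (32,-157,198)→(32,-29,12)
−g: flip: (32,-29,12)→(12,29,32)
−g: translate: b→5 (≡29 mod 24), so (12,29,32)→(12,5,15)
−g: reduced (well bottom): (12,5,15) with a≤c, −a<b≤a
flip sign back: reduced form of g is (-12,-5,-15)
reduced forms (-12, -5, -15) vs (-12, -5, -15) ⇒ equivalent

yes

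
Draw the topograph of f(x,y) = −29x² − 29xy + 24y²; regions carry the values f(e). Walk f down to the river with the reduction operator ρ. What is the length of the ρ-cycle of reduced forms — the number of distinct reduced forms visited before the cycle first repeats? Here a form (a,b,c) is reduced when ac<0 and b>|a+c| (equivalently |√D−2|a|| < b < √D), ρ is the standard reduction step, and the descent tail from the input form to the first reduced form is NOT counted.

D = 3625, ⌊√D⌋ = 60
descent: ρ → (24,29,-29)  [lands on river]
river: ρ → (-29,29,24)
river: ρ → (24,19,-34)
river: ρ → (-34,49,9)
river: ρ → (9,59,-4)
river: ρ → (-4,53,51)
river: ρ → (51,49,-6)
river: ρ → (-6,59,6)
river: ρ → (6,49,-51)
river: ρ → (-51,53,4)
river: ρ → (4,59,-9)
river: ρ → (-9,49,34)
river: ρ → (34,19,-24)
river: ρ → (-24,29,29)
river: ρ → (29,29,-24)
river: ρ → (-24,19,34)
river: ρ → (34,49,-9)
river: ρ → (-9,59,4)
river: ρ → (4,53,-51)
river: ρ → (-51,49,6)
river: ρ → (6,59,-6)
river: ρ → (-6,49,51)
river: ρ → (51,53,-4)
river: ρ → (-4,59,9)
river: ρ → (9,49,-34)
river: ρ → (-34,19,24)
ρ-cycle length = 26 (tail of 1 descent step not counted)

26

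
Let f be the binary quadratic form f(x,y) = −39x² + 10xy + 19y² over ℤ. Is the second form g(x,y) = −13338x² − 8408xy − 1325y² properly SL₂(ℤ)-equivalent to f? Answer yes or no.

D₁ = 3064, D₂ = 3064
river cycle of f (length 44): (19, 28, -30), (-30, 32, 17), (17, 36, -26), (-26, 16, 27), (27, 38, -15), (-15, 52, 6), (6, 44, -47), (-47, 50, 3), (3, 52, -30), (-30, 8, 25), … (34 more)
river cycle of g (length 44): (19, 28, -30), (-30, 32, 17), (17, 36, -26), (-26, 16, 27), (27, 38, -15), (-15, 52, 6), (6, 44, -47), (-47, 50, 3), (3, 52, -30), (-30, 8, 25), … (34 more)
cycles coincide ⇒ equivalent

yes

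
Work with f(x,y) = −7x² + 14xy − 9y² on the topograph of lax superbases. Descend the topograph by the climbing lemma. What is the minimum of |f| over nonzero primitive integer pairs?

translate: b→0 (≡-14 mod 14), so (7,-14,9)→(7,0,2)
flip: (7,0,2)→(2,0,7)
reduced (well bottom): (2,0,7) with a≤c, −a<b≤a
well minimum |f| = |-2| = 2 (negative-definite)

2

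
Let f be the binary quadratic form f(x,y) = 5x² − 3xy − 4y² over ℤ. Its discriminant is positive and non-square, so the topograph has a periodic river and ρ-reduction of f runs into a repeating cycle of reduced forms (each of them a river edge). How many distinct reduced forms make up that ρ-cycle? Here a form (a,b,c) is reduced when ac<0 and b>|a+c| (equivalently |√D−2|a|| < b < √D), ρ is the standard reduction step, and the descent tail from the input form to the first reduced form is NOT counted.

D = 89, ⌊√D⌋ = 9
descent: ρ → (-4,3,5)  [lands on river]
river: ρ → (5,7,-2)
river: ρ → (-2,9,1)
river: ρ → (1,9,-2)
river: ρ → (-2,7,5)
river: ρ → (5,3,-4)
river: ρ → (-4,5,4)
river: ρ → (4,3,-5)
river: ρ → (-5,7,2)
river: ρ → (2,9,-1)
river: ρ → (-1,9,2)
river: ρ → (2,7,-5)
river: ρ → (-5,3,4)
river: ρ → (4,5,-4)
ρ-cycle length = 14 (tail of 1 descent step not counted)

14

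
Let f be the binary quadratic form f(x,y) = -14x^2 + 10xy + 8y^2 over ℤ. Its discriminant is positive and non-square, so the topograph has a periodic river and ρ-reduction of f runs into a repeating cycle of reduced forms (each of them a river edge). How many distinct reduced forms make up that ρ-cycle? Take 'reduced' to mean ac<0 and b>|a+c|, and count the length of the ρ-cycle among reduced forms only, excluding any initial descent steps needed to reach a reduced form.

D = 548, ⌊√D⌋ = 23
river: ρ → (8,22,-2)
river: ρ → (-2,22,8)
river: ρ → (8,10,-14)
river: ρ → (-14,18,4)
river: ρ → (4,22,-4)
river: ρ → (-4,18,14)
river: ρ → (14,10,-8)
river: ρ → (-8,22,2)
river: ρ → (2,22,-8)
river: ρ → (-8,10,14)
river: ρ → (14,18,-4)
river: ρ → (-4,22,4)
river: ρ → (4,18,-14)
river: ρ → (-14,10,8)
ρ-cycle length = 14 (tail of 0 descent steps not counted)

14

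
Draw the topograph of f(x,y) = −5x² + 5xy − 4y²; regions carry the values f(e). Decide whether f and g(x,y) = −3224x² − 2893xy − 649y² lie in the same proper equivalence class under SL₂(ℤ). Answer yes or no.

D₁ = -55, D₂ = -55
f is negative-definite; reduce −f:
−f: translate: b→5 (≡-5 mod 10), so (5,-5,4)→(5,5,4)
−f: flip: (5,5,4)→(4,-5,5)
−f: translate: b→3 (≡-5 mod 8), so (4,-5,5)→(4,3,4)
−f: reduced (well bottom): (4,3,4) with a≤c, −a<b≤a
flip sign back: reduced form of f is (-4,-3,-4)
g is negative-definite; reduce −g:
−g: flip: (3224,2893,649)→(649,-2893,3224)
−g: translate: b→-297 (≡-2893 mod 1298), so (649,-2893,3224)→(649,-297,34)
−g: flip: (649,-297,34)→(34,297,649)
−g: translate: b→25 (≡297 mod 68), so (34,297,649)→(34,25,5)
−g: flip: (34,25,5)→(5,-25,34)
−g: translate: b→5 (≡-25 mod 10), so (5,-25,34)→(5,5,4)
−g: flip: (5,5,4)→(4,-5,5)
−g: translate: b→3 (≡-5 mod 8), so (4,-5,5)→(4,3,4)
−g: reduced (well bottom): (4,3,4) with a≤c, −a<b≤a
flip sign back: reduced form of g is (-4,-3,-4)
reduced forms (-4, -3, -4) vs (-4, -3, -4) ⇒ equivalent

yes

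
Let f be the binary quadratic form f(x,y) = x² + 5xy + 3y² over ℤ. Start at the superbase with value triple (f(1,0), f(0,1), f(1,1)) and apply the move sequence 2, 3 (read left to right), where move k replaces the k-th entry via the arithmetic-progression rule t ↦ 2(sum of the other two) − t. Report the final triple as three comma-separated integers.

start (1,3,9) = (f(1,0),f(0,1),f(1,1))
replace slot 2: 2·(1+9) − 3 = 17 → (1,17,9)
replace slot 3: 2·(1+17) − 9 = 27 → (1,17,27)

1,17,27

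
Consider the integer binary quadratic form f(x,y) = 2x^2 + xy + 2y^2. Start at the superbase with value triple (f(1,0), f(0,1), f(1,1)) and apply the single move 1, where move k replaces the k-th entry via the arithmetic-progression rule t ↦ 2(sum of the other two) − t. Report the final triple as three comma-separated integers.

start (2,2,5) = (f(1,0),f(0,1),f(1,1))
replace slot 1: 2·(2+5) − 2 = 12 → (12,2,5)

12,2,5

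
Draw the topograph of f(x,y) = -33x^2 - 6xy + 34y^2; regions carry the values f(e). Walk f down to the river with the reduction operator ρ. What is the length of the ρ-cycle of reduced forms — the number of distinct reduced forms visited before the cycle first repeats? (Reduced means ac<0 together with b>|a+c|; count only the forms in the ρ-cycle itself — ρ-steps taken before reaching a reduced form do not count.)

D = 4524, ⌊√D⌋ = 67
descent: ρ → (34,6,-33)  [lands on river]
river: ρ → (-33,60,7)
river: ρ → (7,66,-6)
river: ρ → (-6,66,7)
river: ρ → (7,60,-33)
river: ρ → (-33,6,34)
river: ρ → (34,62,-5)
river: ρ → (-5,58,58)
river: ρ → (58,58,-5)
river: ρ → (-5,62,34)
ρ-cycle length = 10 (tail of 1 descent step not counted)

10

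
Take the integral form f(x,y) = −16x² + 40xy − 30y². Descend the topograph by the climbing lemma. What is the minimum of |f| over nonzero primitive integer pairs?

translate: b→-8 (≡-40 mod 32), so (16,-40,30)→(16,-8,6)
flip: (16,-8,6)→(6,8,16)
translate: b→-4 (≡8 mod 12), so (6,8,16)→(6,-4,14)
reduced (well bottom): (6,-4,14) with a≤c, −a<b≤a
well minimum |f| = |-6| = 6 (negative-definite)

6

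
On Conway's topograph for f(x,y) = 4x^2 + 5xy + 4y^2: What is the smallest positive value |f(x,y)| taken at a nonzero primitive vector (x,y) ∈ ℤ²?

translate: b→-3 (≡5 mod 8), so (4,5,4)→(4,-3,3)
flip: (4,-3,3)→(3,3,4)
reduced (well bottom): (3,3,4) with a≤c, −a<b≤a
well minimum = a = 3

3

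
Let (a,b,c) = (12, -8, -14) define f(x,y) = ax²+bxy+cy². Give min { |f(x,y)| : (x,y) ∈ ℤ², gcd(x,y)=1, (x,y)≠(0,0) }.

descent: ρ → (-14,8,12)  [lands on river]
river: ρ → (12,16,-10)
river: ρ → (-10,24,4)
river: ρ → (4,24,-10)
river: ρ → (-10,16,12)
river: ρ → (12,8,-14)
river: ρ → (-14,20,6)
river: ρ → (6,16,-20)
river: ρ → (-20,24,2)
river: ρ → (2,24,-20)
river: ρ → (-20,16,6)
river: ρ → (6,20,-14)
closes: descent 1, river 12
min |a| on river = 2

2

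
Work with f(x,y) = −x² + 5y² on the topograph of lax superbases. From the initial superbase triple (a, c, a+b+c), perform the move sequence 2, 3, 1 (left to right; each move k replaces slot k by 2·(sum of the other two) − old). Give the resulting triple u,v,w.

start (-1,5,4) = (f(1,0),f(0,1),f(1,1))
replace slot 2: 2·((-1)+4) − 5 = 1 → (-1,1,4)
replace slot 3: 2·((-1)+1) − 4 = -4 → (-1,1,-4)
replace slot 1: 2·(1+(-4)) − (-1) = -5 → (-5,1,-4)

-5,1,-4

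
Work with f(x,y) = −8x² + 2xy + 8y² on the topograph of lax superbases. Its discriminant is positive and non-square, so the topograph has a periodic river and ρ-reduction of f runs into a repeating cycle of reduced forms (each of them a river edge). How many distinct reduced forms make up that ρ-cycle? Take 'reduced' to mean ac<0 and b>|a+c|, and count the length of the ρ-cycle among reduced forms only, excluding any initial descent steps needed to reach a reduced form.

D = 260, ⌊√D⌋ = 16
river: ρ → (8,14,-2)
river: ρ → (-2,14,8)
river: ρ → (8,2,-8)
river: ρ → (-8,14,2)
river: ρ → (2,14,-8)
river: ρ → (-8,2,8)
ρ-cycle length = 6 (tail of 0 descent steps not counted)

6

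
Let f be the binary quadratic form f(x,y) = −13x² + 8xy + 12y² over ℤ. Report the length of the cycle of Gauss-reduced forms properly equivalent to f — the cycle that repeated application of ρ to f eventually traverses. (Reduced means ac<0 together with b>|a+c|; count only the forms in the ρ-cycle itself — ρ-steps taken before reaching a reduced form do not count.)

D = 688, ⌊√D⌋ = 26
river: ρ → (12,16,-9)
river: ρ → (-9,20,8)
river: ρ → (8,12,-17)
river: ρ → (-17,22,3)
river: ρ → (3,26,-1)
river: ρ → (-1,26,3)
river: ρ → (3,22,-17)
river: ρ → (-17,12,8)
river: ρ → (8,20,-9)
river: ρ → (-9,16,12)
river: ρ → (12,8,-13)
river: ρ → (-13,18,7)
river: ρ → (7,24,-4)
river: ρ → (-4,24,7)
river: ρ → (7,18,-13)
river: ρ → (-13,8,12)
ρ-cycle length = 16 (tail of 0 descent steps not counted)

16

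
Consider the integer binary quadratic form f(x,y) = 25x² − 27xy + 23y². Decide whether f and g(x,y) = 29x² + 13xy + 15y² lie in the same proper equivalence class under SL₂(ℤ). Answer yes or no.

D₁ = -1571, D₂ = -1571
f: translate: b→23 (≡-27 mod 50), so (25,-27,23)→(25,23,21)
f: flip: (25,23,21)→(21,-23,25)
f: translate: b→19 (≡-23 mod 42), so (21,-23,25)→(21,19,23)
f: reduced (well bottom): (21,19,23) with a≤c, −a<b≤a
g: flip: (29,13,15)→(15,-13,29)
g: reduced (well bottom): (15,-13,29) with a≤c, −a<b≤a
reduced forms (21, 19, 23) vs (15, -13, 29) ⇒ inequivalent

no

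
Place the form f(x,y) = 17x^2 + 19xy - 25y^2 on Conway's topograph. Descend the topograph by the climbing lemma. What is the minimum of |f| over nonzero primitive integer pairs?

river: ρ → (-25,31,11)
river: ρ → (11,35,-19)
river: ρ → (-19,41,5)
river: ρ → (5,39,-27)
river: ρ → (-27,15,17)
river: ρ → (17,19,-25)
closes: descent 0, river 6
min |a| on river = 5

5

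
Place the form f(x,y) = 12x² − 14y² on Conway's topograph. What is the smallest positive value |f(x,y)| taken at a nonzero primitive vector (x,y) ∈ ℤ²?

descent: ρ → (-14,0,12)
descent: ρ → (12,24,-2)  [lands on river]
river: ρ → (-2,24,12)
closes: descent 2, river 2
min |a| on river = 2

2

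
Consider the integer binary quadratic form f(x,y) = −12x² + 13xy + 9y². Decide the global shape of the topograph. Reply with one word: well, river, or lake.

D = b²−4ac = 13² − 4·(-12)·9 = 601
D > 0 non-square ⇒ indefinite ⇒ periodic river

river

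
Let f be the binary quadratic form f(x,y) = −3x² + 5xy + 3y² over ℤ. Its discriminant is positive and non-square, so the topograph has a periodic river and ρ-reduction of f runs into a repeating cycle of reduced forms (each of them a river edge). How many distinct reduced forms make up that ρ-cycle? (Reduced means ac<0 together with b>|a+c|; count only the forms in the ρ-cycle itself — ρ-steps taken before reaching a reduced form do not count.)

D = 61, ⌊√D⌋ = 7
river: ρ → (3,7,-1)
river: ρ → (-1,7,3)
river: ρ → (3,5,-3)
river: ρ → (-3,7,1)
river: ρ → (1,7,-3)
river: ρ → (-3,5,3)
ρ-cycle length = 6 (tail of 0 descent steps not counted)

6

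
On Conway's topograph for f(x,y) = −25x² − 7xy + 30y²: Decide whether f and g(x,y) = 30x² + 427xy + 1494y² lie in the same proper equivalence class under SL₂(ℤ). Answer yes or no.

D₁ = 3049, D₂ = 3049
river cycle of f (length 170): (30, 7, -25), (-25, 43, 12), (12, 53, -5), (-5, 47, 42), (42, 37, -10), (-10, 43, 30), (30, 17, -23), (-23, 29, 24), (24, 19, -28), (-28, 37, 15), … (160 more)
river cycle of g (length 170): (30, 7, -25), (-25, 43, 12), (12, 53, -5), (-5, 47, 42), (42, 37, -10), (-10, 43, 30), (30, 17, -23), (-23, 29, 24), (24, 19, -28), (-28, 37, 15), … (160 more)
cycles coincide ⇒ equivalent

yes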